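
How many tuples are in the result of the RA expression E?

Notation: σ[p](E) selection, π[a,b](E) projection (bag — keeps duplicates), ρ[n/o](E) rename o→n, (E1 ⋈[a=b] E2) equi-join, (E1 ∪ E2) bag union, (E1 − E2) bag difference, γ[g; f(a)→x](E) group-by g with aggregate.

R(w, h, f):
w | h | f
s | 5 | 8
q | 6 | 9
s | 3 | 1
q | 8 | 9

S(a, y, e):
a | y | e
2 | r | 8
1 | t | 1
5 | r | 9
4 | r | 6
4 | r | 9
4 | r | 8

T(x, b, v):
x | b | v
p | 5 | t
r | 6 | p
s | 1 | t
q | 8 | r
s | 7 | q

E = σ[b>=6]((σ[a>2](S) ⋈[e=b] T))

Subexpression sizes:
  S → 6
  σ[a>2](S) → 4
  T → 5
  (σ[a>2](S) ⋈[e=b] T) → 2
  σ[b>=6]((σ[a>2](S) ⋈[e=b] T)) → 2

|E| = 2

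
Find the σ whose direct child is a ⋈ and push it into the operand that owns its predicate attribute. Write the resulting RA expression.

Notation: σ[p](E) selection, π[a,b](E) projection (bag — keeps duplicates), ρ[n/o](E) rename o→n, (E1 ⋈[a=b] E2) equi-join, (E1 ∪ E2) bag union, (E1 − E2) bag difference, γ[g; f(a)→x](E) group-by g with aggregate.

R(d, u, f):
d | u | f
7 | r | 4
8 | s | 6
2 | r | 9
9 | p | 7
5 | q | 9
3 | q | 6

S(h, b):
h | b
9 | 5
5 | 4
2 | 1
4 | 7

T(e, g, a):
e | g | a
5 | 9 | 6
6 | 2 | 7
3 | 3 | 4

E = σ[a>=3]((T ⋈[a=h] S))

σ filters on a, owned by the left side.
E' = (σ[a>=3](T) ⋈[a=h] S)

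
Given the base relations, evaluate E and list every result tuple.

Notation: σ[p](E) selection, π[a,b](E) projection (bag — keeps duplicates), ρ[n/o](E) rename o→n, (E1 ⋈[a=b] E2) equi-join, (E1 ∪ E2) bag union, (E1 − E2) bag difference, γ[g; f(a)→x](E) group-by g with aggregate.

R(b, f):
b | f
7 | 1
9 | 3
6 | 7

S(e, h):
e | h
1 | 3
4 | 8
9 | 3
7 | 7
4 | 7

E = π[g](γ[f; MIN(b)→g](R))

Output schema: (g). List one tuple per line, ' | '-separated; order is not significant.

Subexpression sizes:
  R → 3
  γ[f; MIN(b)→g](R) → 3
  π[g](γ[f; MIN(b)→g](R)) → 3

== RESULT ==
g
6
7
9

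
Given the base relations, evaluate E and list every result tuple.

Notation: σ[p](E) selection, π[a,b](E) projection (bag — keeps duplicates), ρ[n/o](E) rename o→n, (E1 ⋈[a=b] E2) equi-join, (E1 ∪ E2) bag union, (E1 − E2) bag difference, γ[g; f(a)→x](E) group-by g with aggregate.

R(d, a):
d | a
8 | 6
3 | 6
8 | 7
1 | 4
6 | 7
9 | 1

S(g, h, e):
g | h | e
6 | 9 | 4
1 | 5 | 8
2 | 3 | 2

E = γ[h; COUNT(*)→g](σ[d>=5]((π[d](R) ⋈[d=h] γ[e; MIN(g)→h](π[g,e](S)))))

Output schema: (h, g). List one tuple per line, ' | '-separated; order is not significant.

Row counts bottom-up:
  R → 6
  π[d](R) → 6
  S → 3
  π[g,e](S) → 3
  γ[e; MIN(g)→h](π[g,e](S)) → 3
  (π[d](R) ⋈[d=h] γ[e; MIN(g)→h](π[g,e](S))) → 2
  σ[d>=5]((π[d](R) ⋈[d=h] γ[e; MIN(g)→h](π[g,e](S)))) → 1
  γ[h; COUNT(*)→g](σ[d>=5]((π[d](R) ⋈[d=h] γ[e; MIN(g)→h](π[g,e](S))))) → 1

== RESULT ==
h | g
6 | 1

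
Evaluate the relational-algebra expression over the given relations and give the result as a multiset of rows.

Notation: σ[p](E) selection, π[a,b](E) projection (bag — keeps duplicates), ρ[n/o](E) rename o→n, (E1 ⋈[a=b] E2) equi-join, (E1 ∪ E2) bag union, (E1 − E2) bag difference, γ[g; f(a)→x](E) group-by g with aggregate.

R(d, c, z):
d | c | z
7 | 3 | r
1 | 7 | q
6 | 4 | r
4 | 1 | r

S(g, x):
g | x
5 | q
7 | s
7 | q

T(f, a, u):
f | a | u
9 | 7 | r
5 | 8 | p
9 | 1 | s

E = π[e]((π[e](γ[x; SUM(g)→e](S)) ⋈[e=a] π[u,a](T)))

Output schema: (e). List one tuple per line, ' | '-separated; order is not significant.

Stepwise |·|:
  S → 3
  γ[x; SUM(g)→e](S) → 2
  π[e](γ[x; SUM(g)→e](S)) → 2
  T → 3
  π[u,a](T) → 3
  (π[e](γ[x; SUM(g)→e](S)) ⋈[e=a] π[u,a](T)) → 1
  π[e]((π[e](γ[x; SUM(g)→e](S)) ⋈[e=a] π[u,a](T))) → 1

== RESULT ==
e
7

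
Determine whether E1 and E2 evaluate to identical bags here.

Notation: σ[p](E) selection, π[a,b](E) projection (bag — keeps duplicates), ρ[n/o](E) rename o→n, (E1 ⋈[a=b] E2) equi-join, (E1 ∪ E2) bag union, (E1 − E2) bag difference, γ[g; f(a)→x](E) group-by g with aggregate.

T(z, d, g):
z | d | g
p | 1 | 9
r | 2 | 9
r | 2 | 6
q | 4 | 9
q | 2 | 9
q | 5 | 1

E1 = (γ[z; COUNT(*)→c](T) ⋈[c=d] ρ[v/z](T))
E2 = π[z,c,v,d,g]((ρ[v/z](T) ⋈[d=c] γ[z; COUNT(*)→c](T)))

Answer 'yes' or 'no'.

E1 row counts bottom-up:
  T → 6
  γ[z; COUNT(*)→c](T) → 3
  T → 6
  ρ[v/z](T) → 6
  (γ[z; COUNT(*)→c](T) ⋈[c=d] ρ[v/z](T)) → 4
E2 row counts bottom-up:
  T → 6
  ρ[v/z](T) → 6
  T → 6
  γ[z; COUNT(*)→c](T) → 3
  (ρ[v/z](T) ⋈[d=c] γ[z; COUNT(*)→c](T)) → 4
  π[z,c,v,d,g]((ρ[v/z](T) ⋈[d=c] γ[z; COUNT(*)→c](T))) → 4

E1 and E2 produce the same multiset:
z | c | v | d | g
p | 1 | p | 1 | 9
r | 2 | q | 2 | 9
r | 2 | r | 2 | 6
r | 2 | r | 2 | 9

yes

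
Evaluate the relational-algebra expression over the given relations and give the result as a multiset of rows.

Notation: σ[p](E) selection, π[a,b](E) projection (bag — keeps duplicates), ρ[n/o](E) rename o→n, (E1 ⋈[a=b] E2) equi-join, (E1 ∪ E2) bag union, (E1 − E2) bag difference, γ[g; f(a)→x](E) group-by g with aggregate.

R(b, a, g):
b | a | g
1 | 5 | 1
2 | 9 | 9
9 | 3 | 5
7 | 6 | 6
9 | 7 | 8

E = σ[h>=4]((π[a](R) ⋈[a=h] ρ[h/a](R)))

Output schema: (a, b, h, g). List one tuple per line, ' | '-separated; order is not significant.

Row counts bottom-up:
  R → 5
  π[a](R) → 5
  R → 5
  ρ[h/a](R) → 5
  (π[a](R) ⋈[a=h] ρ[h/a](R)) → 5
  σ[h>=4]((π[a](R) ⋈[a=h] ρ[h/a](R))) → 4

== RESULT ==
a | b | h | g
5 | 1 | 5 | 1
6 | 7 | 6 | 6
7 | 9 | 7 | 8
9 | 2 | 9 | 9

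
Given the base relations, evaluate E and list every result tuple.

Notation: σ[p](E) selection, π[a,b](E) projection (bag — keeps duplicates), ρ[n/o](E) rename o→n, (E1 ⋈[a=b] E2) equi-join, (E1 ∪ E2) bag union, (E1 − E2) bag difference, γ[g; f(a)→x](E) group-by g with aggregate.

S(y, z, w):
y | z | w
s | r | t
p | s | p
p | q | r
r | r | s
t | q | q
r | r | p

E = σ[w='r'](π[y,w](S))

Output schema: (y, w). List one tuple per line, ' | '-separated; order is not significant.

Per-node cardinality:
  S → 6
  π[y,w](S) → 6
  σ[w='r'](π[y,w](S)) → 1

== RESULT ==
y | w
p | r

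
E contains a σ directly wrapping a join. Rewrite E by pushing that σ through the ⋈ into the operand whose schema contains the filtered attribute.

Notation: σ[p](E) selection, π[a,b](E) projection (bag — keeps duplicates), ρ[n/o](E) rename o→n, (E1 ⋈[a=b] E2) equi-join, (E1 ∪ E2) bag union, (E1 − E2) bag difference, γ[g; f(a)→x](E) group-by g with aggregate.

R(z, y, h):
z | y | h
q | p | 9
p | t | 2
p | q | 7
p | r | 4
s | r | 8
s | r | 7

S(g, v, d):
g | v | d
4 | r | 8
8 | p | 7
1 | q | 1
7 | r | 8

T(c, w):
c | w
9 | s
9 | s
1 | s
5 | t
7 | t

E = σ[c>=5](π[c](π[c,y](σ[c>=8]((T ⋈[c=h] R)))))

σ filters on c, owned by the left side.
E' = σ[c>=5](π[c](π[c,y]((σ[c>=8](T) ⋈[c=h] R))))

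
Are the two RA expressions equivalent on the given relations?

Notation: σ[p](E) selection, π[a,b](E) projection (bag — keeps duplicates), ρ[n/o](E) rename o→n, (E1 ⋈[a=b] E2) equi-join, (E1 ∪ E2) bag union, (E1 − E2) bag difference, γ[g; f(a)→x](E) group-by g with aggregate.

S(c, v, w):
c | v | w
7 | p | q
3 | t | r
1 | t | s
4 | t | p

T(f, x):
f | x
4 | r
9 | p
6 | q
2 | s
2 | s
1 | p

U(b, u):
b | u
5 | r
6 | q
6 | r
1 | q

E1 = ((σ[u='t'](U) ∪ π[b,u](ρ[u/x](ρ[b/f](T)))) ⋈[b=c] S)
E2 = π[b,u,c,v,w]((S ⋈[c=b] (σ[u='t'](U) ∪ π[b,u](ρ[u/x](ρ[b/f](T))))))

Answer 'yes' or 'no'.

E1 stepwise |·|:
  U → 4
  σ[u='t'](U) → 0
  T → 6
  ρ[b/f](T) → 6
  ρ[u/x](ρ[b/f](T)) → 6
  π[b,u](ρ[u/x](ρ[b/f](T))) → 6
  (σ[u='t'](U) ∪ π[b,u](ρ[u/x](ρ[b/f](T)))) → 6
  S → 4
  ((σ[u='t'](U) ∪ π[b,u](ρ[u/x](ρ[b/f](T)))) ⋈[b=c] S) → 2
E2 stepwise |·|:
  S → 4
  U → 4
  σ[u='t'](U) → 0
  T → 6
  ρ[b/f](T) → 6
  ρ[u/x](ρ[b/f](T)) → 6
  π[b,u](ρ[u/x](ρ[b/f](T))) → 6
  (σ[u='t'](U) ∪ π[b,u](ρ[u/x](ρ[b/f](T)))) → 6
  (S ⋈[c=b] (σ[u='t'](U) ∪ π[b,u](ρ[u/x](ρ[b/f](T))))) → 2
  π[b,u,c,v,w]((S ⋈[c=b] (σ[u='t'](U) ∪ π[b,u](ρ[u/x](ρ[b/f](T)))))) → 2

E1 and E2 produce the same multiset:
b | u | c | v | w
1 | p | 1 | t | s
4 | r | 4 | t | p

yes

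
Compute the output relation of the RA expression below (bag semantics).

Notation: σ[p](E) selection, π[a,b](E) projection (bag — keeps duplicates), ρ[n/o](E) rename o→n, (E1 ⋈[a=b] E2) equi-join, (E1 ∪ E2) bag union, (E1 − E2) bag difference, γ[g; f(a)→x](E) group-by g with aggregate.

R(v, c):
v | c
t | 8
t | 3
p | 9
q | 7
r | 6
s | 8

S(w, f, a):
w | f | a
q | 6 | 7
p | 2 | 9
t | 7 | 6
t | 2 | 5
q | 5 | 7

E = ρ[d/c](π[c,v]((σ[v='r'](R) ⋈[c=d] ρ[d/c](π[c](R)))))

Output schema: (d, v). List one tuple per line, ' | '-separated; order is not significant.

Subexpression sizes:
  R → 6
  σ[v='r'](R) → 1
  R → 6
  π[c](R) → 6
  ρ[d/c](π[c](R)) → 6
  (σ[v='r'](R) ⋈[c=d] ρ[d/c](π[c](R))) → 1
  π[c,v]((σ[v='r'](R) ⋈[c=d] ρ[d/c](π[c](R)))) → 1
  ρ[d/c](π[c,v]((σ[v='r'](R) ⋈[c=d] ρ[d/c](π[c](R))))) → 1

== RESULT ==
d | v
6 | r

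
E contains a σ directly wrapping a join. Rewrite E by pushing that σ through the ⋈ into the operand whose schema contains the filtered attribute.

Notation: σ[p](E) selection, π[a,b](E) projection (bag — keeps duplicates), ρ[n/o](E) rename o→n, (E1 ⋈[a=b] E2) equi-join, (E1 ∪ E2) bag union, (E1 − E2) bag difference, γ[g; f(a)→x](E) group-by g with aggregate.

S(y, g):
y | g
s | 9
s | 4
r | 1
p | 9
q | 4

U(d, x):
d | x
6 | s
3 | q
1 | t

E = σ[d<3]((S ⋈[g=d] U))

σ filters on d, owned by the right side.
E' = (S ⋈[g=d] σ[d<3](U))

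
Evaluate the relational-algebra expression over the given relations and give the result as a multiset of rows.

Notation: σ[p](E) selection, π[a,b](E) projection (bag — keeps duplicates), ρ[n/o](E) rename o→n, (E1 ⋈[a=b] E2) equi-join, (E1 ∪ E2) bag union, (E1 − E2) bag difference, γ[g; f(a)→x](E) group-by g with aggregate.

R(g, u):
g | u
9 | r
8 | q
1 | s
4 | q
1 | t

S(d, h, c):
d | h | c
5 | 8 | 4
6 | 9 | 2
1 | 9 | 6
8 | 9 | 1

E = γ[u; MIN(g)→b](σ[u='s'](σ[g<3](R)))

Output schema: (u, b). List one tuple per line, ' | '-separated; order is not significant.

Row counts bottom-up:
  R → 5
  σ[g<3](R) → 2
  σ[u='s'](σ[g<3](R)) → 1
  γ[u; MIN(g)→b](σ[u='s'](σ[g<3](R))) → 1

== RESULT ==
u | b
s | 1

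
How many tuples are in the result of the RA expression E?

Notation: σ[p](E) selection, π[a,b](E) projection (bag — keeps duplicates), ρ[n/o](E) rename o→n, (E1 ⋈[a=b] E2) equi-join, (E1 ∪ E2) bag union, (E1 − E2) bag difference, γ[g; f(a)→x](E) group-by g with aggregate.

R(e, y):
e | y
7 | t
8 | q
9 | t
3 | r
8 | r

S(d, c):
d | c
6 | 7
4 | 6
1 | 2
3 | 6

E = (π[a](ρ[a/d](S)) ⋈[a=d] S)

Subexpression sizes:
  S → 4
  ρ[a/d](S) → 4
  π[a](ρ[a/d](S)) → 4
  S → 4
  (π[a](ρ[a/d](S)) ⋈[a=d] S) → 4

|E| = 4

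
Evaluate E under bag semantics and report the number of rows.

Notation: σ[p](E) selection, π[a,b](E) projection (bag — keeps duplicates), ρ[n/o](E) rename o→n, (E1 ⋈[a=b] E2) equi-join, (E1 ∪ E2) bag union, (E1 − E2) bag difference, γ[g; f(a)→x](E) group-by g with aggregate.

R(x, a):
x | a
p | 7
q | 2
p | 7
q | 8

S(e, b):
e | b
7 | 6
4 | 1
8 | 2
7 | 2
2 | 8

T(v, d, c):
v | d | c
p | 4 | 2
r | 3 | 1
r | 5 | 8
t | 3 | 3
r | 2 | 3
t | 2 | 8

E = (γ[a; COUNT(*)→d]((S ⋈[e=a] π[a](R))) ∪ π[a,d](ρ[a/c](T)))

Per-node cardinality:
  S → 5
  R → 4
  π[a](R) → 4
  (S ⋈[e=a] π[a](R)) → 6
  γ[a; COUNT(*)→d]((S ⋈[e=a] π[a](R))) → 3
  T → 6
  ρ[a/c](T) → 6
  π[a,d](ρ[a/c](T)) → 6
  (γ[a; COUNT(*)→d]((S ⋈[e=a] π[a](R))) ∪ π[a,d](ρ[a/c](T))) → 9

|E| = 9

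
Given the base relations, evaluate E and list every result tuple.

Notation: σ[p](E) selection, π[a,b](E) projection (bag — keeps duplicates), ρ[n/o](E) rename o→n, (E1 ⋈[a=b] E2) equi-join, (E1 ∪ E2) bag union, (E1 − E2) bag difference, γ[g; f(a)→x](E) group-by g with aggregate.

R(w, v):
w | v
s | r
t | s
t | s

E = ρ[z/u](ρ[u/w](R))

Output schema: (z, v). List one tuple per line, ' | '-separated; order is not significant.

Row counts bottom-up:
  R → 3
  ρ[u/w](R) → 3
  ρ[z/u](ρ[u/w](R)) → 3

== RESULT ==
z | v
s | r
t | s
t | s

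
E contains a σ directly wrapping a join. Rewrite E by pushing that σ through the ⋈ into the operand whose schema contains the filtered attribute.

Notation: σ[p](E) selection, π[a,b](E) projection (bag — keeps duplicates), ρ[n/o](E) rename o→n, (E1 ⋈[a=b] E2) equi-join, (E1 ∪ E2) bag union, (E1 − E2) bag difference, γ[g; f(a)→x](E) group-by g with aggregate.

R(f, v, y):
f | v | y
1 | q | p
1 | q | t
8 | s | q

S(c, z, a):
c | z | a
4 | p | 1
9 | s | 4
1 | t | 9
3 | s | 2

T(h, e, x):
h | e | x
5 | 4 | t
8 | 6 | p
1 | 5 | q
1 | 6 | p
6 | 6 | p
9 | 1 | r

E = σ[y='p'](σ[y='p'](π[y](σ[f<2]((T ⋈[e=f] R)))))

σ filters on f, owned by the right side.
E' = σ[y='p'](σ[y='p'](π[y]((T ⋈[e=f] σ[f<2](R)))))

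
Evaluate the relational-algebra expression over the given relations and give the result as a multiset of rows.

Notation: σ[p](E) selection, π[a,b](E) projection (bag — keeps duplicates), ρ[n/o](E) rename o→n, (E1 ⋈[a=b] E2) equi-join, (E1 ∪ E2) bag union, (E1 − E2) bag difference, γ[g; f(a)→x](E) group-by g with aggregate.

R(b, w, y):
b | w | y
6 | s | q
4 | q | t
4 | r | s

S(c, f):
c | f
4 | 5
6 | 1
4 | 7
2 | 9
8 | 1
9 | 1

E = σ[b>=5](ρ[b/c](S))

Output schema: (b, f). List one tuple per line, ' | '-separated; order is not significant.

Per-node cardinality:
  S → 6
  ρ[b/c](S) → 6
  σ[b>=5](ρ[b/c](S)) → 3

== RESULT ==
b | f
6 | 1
8 | 1
9 | 1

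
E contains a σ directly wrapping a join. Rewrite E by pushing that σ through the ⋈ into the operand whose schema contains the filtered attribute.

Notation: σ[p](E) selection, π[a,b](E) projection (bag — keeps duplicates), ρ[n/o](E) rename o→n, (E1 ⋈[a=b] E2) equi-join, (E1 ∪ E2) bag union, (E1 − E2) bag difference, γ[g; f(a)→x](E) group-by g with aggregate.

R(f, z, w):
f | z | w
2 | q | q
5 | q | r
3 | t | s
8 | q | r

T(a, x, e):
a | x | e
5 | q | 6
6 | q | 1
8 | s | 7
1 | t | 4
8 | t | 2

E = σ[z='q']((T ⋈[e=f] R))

σ filters on z, owned by the right side.
E' = (T ⋈[e=f] σ[z='q'](R))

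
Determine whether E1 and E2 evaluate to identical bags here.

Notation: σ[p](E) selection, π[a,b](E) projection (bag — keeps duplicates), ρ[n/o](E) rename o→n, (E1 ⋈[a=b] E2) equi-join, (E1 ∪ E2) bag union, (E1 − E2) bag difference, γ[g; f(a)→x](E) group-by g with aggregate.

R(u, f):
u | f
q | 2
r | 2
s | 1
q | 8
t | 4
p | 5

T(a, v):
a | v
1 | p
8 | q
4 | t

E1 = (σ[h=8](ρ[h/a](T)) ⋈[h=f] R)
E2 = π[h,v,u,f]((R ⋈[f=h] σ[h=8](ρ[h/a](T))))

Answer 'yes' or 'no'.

E1 per-node cardinality:
  T → 3
  ρ[h/a](T) → 3
  σ[h=8](ρ[h/a](T)) → 1
  R → 6
  (σ[h=8](ρ[h/a](T)) ⋈[h=f] R) → 1
E2 per-node cardinality:
  R → 6
  T → 3
  ρ[h/a](T) → 3
  σ[h=8](ρ[h/a](T)) → 1
  (R ⋈[f=h] σ[h=8](ρ[h/a](T))) → 1
  π[h,v,u,f]((R ⋈[f=h] σ[h=8](ρ[h/a](T)))) → 1

E1 and E2 produce the same multiset:
h | v | u | f
8 | q | q | 8

yes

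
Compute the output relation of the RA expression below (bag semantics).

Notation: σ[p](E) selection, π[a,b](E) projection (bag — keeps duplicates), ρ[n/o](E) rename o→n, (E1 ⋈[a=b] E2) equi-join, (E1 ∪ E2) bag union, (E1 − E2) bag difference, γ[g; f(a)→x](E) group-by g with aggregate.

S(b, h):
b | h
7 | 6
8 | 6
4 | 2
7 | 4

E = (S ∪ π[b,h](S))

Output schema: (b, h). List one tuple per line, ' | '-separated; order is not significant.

Subexpression sizes:
  S → 4
  S → 4
  π[b,h](S) → 4
  (S ∪ π[b,h](S)) → 8

== RESULT ==
b | h
4 | 2
4 | 2
7 | 4
7 | 4
7 | 6
7 | 6
8 | 6
8 | 6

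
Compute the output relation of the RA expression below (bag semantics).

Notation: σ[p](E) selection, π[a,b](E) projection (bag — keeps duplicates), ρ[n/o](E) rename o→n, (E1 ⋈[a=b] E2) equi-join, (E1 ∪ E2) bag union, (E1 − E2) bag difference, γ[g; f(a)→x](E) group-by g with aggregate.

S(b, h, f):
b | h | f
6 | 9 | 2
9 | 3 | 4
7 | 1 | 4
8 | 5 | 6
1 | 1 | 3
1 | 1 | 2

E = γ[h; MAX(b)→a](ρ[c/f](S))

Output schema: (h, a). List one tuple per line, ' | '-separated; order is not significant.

Stepwise |·|:
  S → 6
  ρ[c/f](S) → 6
  γ[h; MAX(b)→a](ρ[c/f](S)) → 4

== RESULT ==
h | a
1 | 7
3 | 9
5 | 8
9 | 6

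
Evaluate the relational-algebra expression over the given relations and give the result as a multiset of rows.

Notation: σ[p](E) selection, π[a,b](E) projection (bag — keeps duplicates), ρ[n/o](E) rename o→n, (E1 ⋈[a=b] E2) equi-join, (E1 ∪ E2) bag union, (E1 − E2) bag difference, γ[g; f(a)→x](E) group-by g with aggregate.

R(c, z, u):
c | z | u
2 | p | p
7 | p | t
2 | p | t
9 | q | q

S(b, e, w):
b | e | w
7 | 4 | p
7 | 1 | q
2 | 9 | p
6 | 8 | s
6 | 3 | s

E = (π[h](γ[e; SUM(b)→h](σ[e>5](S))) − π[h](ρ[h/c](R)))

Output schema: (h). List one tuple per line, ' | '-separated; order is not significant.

Row counts bottom-up:
  S → 5
  σ[e>5](S) → 2
  γ[e; SUM(b)→h](σ[e>5](S)) → 2
  π[h](γ[e; SUM(b)→h](σ[e>5](S))) → 2
  R → 4
  ρ[h/c](R) → 4
  π[h](ρ[h/c](R)) → 4
  (π[h](γ[e; SUM(b)→h](σ[e>5](S))) − π[h](ρ[h/c](R))) → 1

== RESULT ==
h
6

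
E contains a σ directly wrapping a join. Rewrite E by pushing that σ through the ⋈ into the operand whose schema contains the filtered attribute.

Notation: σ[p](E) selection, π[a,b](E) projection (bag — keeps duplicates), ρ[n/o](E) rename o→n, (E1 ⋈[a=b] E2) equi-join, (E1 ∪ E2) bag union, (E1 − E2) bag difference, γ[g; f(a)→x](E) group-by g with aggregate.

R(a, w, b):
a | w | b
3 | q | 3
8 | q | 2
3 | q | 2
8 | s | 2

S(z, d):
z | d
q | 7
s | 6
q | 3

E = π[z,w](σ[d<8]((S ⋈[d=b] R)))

σ filters on d, owned by the left side.
E' = π[z,w]((σ[d<8](S) ⋈[d=b] R))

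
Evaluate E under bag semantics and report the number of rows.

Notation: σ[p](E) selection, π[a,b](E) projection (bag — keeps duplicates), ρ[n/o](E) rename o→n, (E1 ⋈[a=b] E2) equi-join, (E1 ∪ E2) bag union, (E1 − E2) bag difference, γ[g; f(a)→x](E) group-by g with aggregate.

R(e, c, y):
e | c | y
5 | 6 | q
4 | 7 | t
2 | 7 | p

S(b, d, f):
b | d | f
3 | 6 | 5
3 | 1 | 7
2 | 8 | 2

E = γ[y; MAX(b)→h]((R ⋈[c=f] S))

Stepwise |·|:
  R → 3
  S → 3
  (R ⋈[c=f] S) → 2
  γ[y; MAX(b)→h]((R ⋈[c=f] S)) → 2

|E| = 2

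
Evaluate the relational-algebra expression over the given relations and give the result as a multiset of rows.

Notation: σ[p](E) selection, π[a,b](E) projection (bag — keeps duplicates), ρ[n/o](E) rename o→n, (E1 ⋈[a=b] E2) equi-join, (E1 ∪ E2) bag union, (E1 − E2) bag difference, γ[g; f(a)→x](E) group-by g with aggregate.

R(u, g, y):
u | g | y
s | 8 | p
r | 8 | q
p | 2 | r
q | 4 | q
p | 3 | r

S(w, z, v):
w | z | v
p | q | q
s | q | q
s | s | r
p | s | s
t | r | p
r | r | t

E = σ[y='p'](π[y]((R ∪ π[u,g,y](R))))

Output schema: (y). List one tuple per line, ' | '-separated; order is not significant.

Subexpression sizes:
  R → 5
  R → 5
  π[u,g,y](R) → 5
  (R ∪ π[u,g,y](R)) → 10
  π[y]((R ∪ π[u,g,y](R))) → 10
  σ[y='p'](π[y]((R ∪ π[u,g,y](R)))) → 2

== RESULT ==
y
p
p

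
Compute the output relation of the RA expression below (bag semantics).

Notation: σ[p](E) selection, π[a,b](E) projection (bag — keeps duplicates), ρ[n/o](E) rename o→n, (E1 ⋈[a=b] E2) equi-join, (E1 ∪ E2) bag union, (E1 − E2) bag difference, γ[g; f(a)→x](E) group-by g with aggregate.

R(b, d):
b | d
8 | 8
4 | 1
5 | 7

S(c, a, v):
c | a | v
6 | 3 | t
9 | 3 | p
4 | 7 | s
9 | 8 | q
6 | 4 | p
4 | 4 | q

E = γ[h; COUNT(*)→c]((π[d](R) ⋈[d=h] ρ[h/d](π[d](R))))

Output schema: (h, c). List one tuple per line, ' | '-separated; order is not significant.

Row counts bottom-up:
  R → 3
  π[d](R) → 3
  R → 3
  π[d](R) → 3
  ρ[h/d](π[d](R)) → 3
  (π[d](R) ⋈[d=h] ρ[h/d](π[d](R))) → 3
  γ[h; COUNT(*)→c]((π[d](R) ⋈[d=h] ρ[h/d](π[d](R)))) → 3

== RESULT ==
h | c
1 | 1
7 | 1
8 | 1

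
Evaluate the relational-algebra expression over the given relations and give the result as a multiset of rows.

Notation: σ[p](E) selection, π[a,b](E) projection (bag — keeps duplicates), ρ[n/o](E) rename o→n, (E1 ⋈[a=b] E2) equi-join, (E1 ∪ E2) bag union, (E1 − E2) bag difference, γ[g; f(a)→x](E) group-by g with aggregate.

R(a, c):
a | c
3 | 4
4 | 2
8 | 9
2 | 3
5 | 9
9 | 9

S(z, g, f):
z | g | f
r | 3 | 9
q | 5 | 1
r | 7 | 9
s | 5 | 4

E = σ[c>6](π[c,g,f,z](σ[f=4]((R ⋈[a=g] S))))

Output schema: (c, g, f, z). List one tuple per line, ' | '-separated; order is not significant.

Per-node cardinality:
  R → 6
  S → 4
  (R ⋈[a=g] S) → 3
  σ[f=4]((R ⋈[a=g] S)) → 1
  π[c,g,f,z](σ[f=4]((R ⋈[a=g] S))) → 1
  σ[c>6](π[c,g,f,z](σ[f=4]((R ⋈[a=g] S)))) → 1

== RESULT ==
c | g | f | z
9 | 5 | 4 | s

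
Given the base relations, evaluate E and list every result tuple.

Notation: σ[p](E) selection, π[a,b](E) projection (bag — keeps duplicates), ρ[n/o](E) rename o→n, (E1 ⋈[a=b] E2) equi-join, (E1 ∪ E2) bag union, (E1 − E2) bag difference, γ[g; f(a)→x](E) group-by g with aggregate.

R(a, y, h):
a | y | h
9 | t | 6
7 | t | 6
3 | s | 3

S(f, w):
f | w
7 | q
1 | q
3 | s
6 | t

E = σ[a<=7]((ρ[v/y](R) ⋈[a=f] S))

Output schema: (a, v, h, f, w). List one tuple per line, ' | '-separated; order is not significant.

Per-node cardinality:
  R → 3
  ρ[v/y](R) → 3
  S → 4
  (ρ[v/y](R) ⋈[a=f] S) → 2
  σ[a<=7]((ρ[v/y](R) ⋈[a=f] S)) → 2

== RESULT ==
a | v | h | f | w
3 | s | 3 | 3 | s
7 | t | 6 | 7 | q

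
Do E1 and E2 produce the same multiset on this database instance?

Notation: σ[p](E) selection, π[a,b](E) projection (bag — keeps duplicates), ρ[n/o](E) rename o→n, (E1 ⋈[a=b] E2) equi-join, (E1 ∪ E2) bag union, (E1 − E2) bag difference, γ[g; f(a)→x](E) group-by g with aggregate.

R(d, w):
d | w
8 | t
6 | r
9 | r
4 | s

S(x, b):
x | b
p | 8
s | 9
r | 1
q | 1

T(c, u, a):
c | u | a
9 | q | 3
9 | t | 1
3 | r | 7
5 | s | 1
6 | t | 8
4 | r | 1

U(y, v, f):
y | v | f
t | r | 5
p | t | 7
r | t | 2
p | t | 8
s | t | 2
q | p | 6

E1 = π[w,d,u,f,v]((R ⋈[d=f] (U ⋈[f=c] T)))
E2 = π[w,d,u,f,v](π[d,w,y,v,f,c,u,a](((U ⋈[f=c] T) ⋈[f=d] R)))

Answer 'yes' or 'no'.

E1 stepwise |·|:
  R → 4
  U → 6
  T → 6
  (U ⋈[f=c] T) → 2
  (R ⋈[d=f] (U ⋈[f=c] T)) → 1
  π[w,d,u,f,v]((R ⋈[d=f] (U ⋈[f=c] T))) → 1
E2 stepwise |·|:
  U → 6
  T → 6
  (U ⋈[f=c] T) → 2
  R → 4
  ((U ⋈[f=c] T) ⋈[f=d] R) → 1
  π[d,w,y,v,f,c,u,a](((U ⋈[f=c] T) ⋈[f=d] R)) → 1
  π[w,d,u,f,v](π[d,w,y,v,f,c,u,a](((U ⋈[f=c] T) ⋈[f=d] R))) → 1

E1 and E2 produce the same multiset:
w | d | u | f | v
r | 6 | t | 6 | p

yes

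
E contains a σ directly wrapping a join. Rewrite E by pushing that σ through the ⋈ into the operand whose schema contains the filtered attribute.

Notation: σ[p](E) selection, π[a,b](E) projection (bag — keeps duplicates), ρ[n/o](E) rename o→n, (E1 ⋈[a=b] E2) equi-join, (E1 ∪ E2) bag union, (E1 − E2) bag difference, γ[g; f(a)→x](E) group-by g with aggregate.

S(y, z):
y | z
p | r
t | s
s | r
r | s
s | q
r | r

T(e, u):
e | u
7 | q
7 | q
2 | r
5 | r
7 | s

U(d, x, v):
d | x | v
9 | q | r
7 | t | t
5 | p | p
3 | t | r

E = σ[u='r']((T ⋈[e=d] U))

σ filters on u, owned by the left side.
E' = (σ[u='r'](T) ⋈[e=d] U)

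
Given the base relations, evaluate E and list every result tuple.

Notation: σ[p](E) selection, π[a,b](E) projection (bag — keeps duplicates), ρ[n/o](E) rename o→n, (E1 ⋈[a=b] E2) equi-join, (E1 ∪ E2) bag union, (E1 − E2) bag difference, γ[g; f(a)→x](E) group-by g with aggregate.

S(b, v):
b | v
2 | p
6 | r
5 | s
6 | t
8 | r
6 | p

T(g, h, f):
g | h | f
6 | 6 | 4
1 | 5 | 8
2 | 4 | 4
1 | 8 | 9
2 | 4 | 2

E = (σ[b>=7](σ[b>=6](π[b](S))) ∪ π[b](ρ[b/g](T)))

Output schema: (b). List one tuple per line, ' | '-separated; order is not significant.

Per-node cardinality:
  S → 6
  π[b](S) → 6
  σ[b>=6](π[b](S)) → 4
  σ[b>=7](σ[b>=6](π[b](S))) → 1
  T → 5
  ρ[b/g](T) → 5
  π[b](ρ[b/g](T)) → 5
  (σ[b>=7](σ[b>=6](π[b](S))) ∪ π[b](ρ[b/g](T))) → 6

== RESULT ==
b
1
1
2
2
6
8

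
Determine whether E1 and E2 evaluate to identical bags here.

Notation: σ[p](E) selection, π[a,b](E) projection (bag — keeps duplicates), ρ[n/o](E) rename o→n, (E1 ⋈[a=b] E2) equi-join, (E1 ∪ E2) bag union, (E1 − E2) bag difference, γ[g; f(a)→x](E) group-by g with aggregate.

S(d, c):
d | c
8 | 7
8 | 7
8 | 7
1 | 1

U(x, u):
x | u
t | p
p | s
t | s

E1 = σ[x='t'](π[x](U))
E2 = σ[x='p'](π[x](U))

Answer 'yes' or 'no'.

E1 subexpression sizes:
  U → 3
  π[x](U) → 3
  σ[x='t'](π[x](U)) → 2
E2 subexpression sizes:
  U → 3
  π[x](U) → 3
  σ[x='p'](π[x](U)) → 1

E1 result:
x
t
t
E2 result:
x
p
Witness: ('p',) appears 0× in E1 but 1× in E2.

no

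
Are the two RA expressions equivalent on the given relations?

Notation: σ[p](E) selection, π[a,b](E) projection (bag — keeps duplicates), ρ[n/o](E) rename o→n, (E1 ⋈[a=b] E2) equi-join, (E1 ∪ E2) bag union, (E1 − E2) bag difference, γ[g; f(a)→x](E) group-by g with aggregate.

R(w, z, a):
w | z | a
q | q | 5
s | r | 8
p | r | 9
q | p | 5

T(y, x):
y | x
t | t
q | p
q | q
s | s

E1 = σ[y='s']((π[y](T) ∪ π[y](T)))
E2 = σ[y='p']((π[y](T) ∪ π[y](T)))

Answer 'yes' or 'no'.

E1 stepwise |·|:
  T → 4
  π[y](T) → 4
  T → 4
  π[y](T) → 4
  (π[y](T) ∪ π[y](T)) → 8
  σ[y='s']((π[y](T) ∪ π[y](T))) → 2
E2 stepwise |·|:
  T → 4
  π[y](T) → 4
  T → 4
  π[y](T) → 4
  (π[y](T) ∪ π[y](T)) → 8
  σ[y='p']((π[y](T) ∪ π[y](T))) → 0

E1 result:
y
s
s
E2 result:
y
(0 rows)
Witness: ('s',) appears 2× in E1 but 0× in E2.

no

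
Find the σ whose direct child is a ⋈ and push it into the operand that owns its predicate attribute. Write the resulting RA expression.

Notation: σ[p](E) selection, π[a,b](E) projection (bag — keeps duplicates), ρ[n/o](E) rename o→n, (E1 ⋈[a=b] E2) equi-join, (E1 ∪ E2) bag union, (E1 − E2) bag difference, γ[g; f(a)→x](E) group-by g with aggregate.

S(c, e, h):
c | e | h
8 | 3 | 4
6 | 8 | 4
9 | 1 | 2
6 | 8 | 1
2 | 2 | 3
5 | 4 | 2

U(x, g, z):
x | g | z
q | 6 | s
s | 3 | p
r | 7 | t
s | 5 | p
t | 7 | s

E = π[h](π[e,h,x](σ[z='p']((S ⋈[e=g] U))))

σ filters on z, owned by the right side.
E' = π[h](π[e,h,x]((S ⋈[e=g] σ[z='p'](U))))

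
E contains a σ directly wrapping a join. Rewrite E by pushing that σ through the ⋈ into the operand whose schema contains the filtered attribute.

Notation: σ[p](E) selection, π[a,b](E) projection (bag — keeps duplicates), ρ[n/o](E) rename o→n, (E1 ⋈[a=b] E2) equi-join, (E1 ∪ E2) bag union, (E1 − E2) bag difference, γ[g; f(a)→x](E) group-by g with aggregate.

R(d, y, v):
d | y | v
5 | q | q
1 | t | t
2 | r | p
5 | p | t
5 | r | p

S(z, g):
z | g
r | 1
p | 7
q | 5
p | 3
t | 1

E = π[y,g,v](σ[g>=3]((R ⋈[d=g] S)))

σ filters on g, owned by the right side.
E' = π[y,g,v]((R ⋈[d=g] σ[g>=3](S)))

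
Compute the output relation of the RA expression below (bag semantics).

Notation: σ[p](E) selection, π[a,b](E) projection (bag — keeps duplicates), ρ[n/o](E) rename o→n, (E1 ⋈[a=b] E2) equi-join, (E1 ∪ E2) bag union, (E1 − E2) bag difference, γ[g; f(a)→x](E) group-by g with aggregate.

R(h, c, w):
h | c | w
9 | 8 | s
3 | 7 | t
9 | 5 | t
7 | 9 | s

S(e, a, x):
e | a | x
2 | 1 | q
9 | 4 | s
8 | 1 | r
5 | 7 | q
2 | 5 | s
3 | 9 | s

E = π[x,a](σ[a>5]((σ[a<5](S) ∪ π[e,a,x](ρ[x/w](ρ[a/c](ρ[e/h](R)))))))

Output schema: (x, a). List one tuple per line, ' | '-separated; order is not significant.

Per-node cardinality:
  S → 6
  σ[a<5](S) → 3
  R → 4
  ρ[e/h](R) → 4
  ρ[a/c](ρ[e/h](R)) → 4
  ρ[x/w](ρ[a/c](ρ[e/h](R))) → 4
  π[e,a,x](ρ[x/w](ρ[a/c](ρ[e/h](R)))) → 4
  (σ[a<5](S) ∪ π[e,a,x](ρ[x/w](ρ[a/c](ρ[e/h](R))))) → 7
  σ[a>5]((σ[a<5](S) ∪ π[e,a,x](ρ[x/w](ρ[a/c](ρ[e/h](R)))))) → 3
  π[x,a](σ[a>5]((σ[a<5](S) ∪ π[e,a,x](ρ[x/w](ρ[a/c](ρ[e/h](R))))))) → 3

== RESULT ==
x | a
s | 8
s | 9
t | 7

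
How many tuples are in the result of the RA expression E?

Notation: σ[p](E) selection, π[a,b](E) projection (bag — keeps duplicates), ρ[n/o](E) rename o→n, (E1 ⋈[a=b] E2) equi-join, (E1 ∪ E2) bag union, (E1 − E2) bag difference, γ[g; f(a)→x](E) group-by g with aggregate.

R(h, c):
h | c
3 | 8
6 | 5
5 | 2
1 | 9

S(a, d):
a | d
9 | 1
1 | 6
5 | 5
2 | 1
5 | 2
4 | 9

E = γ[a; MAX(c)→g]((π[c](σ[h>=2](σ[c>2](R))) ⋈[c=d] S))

Stepwise |·|:
  R → 4
  σ[c>2](R) → 3
  σ[h>=2](σ[c>2](R)) → 2
  π[c](σ[h>=2](σ[c>2](R))) → 2
  S → 6
  (π[c](σ[h>=2](σ[c>2](R))) ⋈[c=d] S) → 1
  γ[a; MAX(c)→g]((π[c](σ[h>=2](σ[c>2](R))) ⋈[c=d] S)) → 1

|E| = 1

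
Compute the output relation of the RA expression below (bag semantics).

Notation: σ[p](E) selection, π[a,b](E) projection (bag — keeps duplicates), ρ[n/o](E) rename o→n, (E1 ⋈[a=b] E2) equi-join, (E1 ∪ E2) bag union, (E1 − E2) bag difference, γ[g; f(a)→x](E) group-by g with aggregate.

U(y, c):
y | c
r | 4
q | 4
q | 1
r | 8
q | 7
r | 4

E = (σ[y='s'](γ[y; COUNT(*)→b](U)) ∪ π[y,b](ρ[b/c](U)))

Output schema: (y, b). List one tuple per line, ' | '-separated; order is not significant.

Row counts bottom-up:
  U → 6
  γ[y; COUNT(*)→b](U) → 2
  σ[y='s'](γ[y; COUNT(*)→b](U)) → 0
  U → 6
  ρ[b/c](U) → 6
  π[y,b](ρ[b/c](U)) → 6
  (σ[y='s'](γ[y; COUNT(*)→b](U)) ∪ π[y,b](ρ[b/c](U))) → 6

== RESULT ==
y | b
q | 1
q | 4
q | 7
r | 4
r | 4
r | 8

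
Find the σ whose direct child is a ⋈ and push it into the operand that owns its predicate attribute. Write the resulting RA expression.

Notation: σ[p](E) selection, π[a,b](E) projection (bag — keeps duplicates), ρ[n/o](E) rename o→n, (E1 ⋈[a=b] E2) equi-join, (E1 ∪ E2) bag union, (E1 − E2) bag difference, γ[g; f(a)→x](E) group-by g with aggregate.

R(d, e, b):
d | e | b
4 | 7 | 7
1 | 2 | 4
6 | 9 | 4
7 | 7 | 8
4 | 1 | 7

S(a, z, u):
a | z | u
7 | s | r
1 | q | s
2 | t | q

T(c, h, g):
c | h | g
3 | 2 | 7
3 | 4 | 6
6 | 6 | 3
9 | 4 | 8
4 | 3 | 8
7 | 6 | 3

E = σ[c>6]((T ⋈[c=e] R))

σ filters on c, owned by the left side.
E' = (σ[c>6](T) ⋈[c=e] R)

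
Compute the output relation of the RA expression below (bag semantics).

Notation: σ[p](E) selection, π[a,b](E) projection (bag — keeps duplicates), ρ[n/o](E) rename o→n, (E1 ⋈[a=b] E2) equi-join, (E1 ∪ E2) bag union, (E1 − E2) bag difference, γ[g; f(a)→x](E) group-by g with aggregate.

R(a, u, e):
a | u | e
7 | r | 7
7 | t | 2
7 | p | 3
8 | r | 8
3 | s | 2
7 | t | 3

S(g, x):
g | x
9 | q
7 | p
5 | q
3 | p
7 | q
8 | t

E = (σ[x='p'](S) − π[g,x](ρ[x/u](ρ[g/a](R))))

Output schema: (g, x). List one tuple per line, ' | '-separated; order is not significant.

Stepwise |·|:
  S → 6
  σ[x='p'](S) → 2
  R → 6
  ρ[g/a](R) → 6
  ρ[x/u](ρ[g/a](R)) → 6
  π[g,x](ρ[x/u](ρ[g/a](R))) → 6
  (σ[x='p'](S) − π[g,x](ρ[x/u](ρ[g/a](R)))) → 1

== RESULT ==
g | x
3 | p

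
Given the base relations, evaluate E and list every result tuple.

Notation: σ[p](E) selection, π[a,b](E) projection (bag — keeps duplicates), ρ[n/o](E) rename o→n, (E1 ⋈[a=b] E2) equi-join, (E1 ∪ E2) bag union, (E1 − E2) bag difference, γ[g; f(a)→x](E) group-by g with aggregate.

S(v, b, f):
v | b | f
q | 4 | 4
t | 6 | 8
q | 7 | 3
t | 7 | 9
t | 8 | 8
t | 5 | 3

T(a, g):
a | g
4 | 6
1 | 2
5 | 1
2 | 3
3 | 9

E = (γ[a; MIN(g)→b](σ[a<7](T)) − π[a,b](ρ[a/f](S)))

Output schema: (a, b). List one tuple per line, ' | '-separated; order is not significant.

Row counts bottom-up:
  T → 5
  σ[a<7](T) → 5
  γ[a; MIN(g)→b](σ[a<7](T)) → 5
  S → 6
  ρ[a/f](S) → 6
  π[a,b](ρ[a/f](S)) → 6
  (γ[a; MIN(g)→b](σ[a<7](T)) − π[a,b](ρ[a/f](S))) → 5

== RESULT ==
a | b
1 | 2
2 | 3
3 | 9
4 | 6
5 | 1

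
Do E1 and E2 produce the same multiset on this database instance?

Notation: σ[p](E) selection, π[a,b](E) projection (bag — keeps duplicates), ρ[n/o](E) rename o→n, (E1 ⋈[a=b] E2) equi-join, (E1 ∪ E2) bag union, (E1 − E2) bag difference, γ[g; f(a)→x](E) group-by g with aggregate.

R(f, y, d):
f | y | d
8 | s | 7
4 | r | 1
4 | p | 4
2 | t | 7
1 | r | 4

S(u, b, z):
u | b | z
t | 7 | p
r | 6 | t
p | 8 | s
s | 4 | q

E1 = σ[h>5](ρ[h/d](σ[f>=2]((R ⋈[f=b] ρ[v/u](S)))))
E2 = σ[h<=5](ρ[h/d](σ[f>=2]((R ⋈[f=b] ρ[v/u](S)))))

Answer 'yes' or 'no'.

E1 row counts bottom-up:
  R → 5
  S → 4
  ρ[v/u](S) → 4
  (R ⋈[f=b] ρ[v/u](S)) → 3
  σ[f>=2]((R ⋈[f=b] ρ[v/u](S))) → 3
  ρ[h/d](σ[f>=2]((R ⋈[f=b] ρ[v/u](S)))) → 3
  σ[h>5](ρ[h/d](σ[f>=2]((R ⋈[f=b] ρ[v/u](S))))) → 1
E2 row counts bottom-up:
  R → 5
  S → 4
  ρ[v/u](S) → 4
  (R ⋈[f=b] ρ[v/u](S)) → 3
  σ[f>=2]((R ⋈[f=b] ρ[v/u](S))) → 3
  ρ[h/d](σ[f>=2]((R ⋈[f=b] ρ[v/u](S)))) → 3
  σ[h<=5](ρ[h/d](σ[f>=2]((R ⋈[f=b] ρ[v/u](S))))) → 2

E1 result:
f | y | h | v | b | z
8 | s | 7 | p | 8 | s
E2 result:
f | y | h | v | b | z
4 | p | 4 | s | 4 | q
4 | r | 1 | s | 4 | q
Witness: (8, 's', 7, 'p', 8, 's') appears 1× in E1 but 0× in E2.

no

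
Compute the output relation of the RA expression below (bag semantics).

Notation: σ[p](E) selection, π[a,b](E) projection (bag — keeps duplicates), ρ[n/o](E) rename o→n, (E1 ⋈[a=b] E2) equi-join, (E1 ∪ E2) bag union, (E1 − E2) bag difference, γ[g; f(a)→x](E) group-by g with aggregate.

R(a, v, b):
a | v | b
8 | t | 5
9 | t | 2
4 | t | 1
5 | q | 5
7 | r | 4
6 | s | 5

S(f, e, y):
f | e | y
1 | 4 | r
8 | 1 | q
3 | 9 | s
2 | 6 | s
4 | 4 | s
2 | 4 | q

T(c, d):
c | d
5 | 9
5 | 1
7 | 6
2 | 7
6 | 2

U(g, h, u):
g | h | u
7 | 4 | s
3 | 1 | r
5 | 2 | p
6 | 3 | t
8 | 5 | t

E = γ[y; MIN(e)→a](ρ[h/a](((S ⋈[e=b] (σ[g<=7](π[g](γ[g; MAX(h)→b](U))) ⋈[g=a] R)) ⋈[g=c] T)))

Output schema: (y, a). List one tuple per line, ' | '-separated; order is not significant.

Stepwise |·|:
  S → 6
  U → 5
  γ[g; MAX(h)→b](U) → 5
  π[g](γ[g; MAX(h)→b](U)) → 5
  σ[g<=7](π[g](γ[g; MAX(h)→b](U))) → 4
  R → 6
  (σ[g<=7](π[g](γ[g; MAX(h)→b](U))) ⋈[g=a] R) → 3
  (S ⋈[e=b] (σ[g<=7](π[g](γ[g; MAX(h)→b](U))) ⋈[g=a] R)) → 3
  T → 5
  ((S ⋈[e=b] (σ[g<=7](π[g](γ[g; MAX(h)→b](U))) ⋈[g=a] R)) ⋈[g=c] T) → 3
  ρ[h/a](((S ⋈[e=b] (σ[g<=7](π[g](γ[g; MAX(h)→b](U))) ⋈[g=a] R)) ⋈[g=c] T)) → 3
  γ[y; MIN(e)→a](ρ[h/a](((S ⋈[e=b] (σ[g<=7](π[g](γ[g; MAX(h)→b](U))) ⋈[g=a] R)) ⋈[g=c] T))) → 3

== RESULT ==
y | a
q | 4
r | 4
s | 4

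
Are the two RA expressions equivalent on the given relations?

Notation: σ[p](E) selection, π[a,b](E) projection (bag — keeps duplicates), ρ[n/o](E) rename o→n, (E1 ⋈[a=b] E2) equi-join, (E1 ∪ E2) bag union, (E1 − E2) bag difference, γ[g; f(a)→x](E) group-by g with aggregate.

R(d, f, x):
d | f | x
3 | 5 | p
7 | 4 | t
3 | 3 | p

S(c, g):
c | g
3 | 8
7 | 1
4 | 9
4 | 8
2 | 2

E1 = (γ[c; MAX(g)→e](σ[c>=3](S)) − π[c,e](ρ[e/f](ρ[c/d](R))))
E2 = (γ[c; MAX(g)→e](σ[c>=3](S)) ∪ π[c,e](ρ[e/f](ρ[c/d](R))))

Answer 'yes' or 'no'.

E1 row counts bottom-up:
  S → 5
  σ[c>=3](S) → 4
  γ[c; MAX(g)→e](σ[c>=3](S)) → 3
  R → 3
  ρ[c/d](R) → 3
  ρ[e/f](ρ[c/d](R)) → 3
  π[c,e](ρ[e/f](ρ[c/d](R))) → 3
  (γ[c; MAX(g)→e](σ[c>=3](S)) − π[c,e](ρ[e/f](ρ[c/d](R)))) → 3
E2 row counts bottom-up:
  S → 5
  σ[c>=3](S) → 4
  γ[c; MAX(g)→e](σ[c>=3](S)) → 3
  R → 3
  ρ[c/d](R) → 3
  ρ[e/f](ρ[c/d](R)) → 3
  π[c,e](ρ[e/f](ρ[c/d](R))) → 3
  (γ[c; MAX(g)→e](σ[c>=3](S)) ∪ π[c,e](ρ[e/f](ρ[c/d](R)))) → 6

E1 result:
c | e
3 | 8
4 | 9
7 | 1
E2 result:
c | e
3 | 3
3 | 5
3 | 8
4 | 9
7 | 1
7 | 4
Witness: (7, 4) appears 0× in E1 but 1× in E2.

no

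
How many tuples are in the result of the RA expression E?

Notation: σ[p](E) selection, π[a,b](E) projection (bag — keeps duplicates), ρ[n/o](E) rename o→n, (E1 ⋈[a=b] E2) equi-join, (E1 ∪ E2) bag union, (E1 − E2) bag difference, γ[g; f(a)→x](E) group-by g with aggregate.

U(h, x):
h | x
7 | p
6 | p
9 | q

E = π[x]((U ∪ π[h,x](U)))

Stepwise |·|:
  U → 3
  U → 3
  π[h,x](U) → 3
  (U ∪ π[h,x](U)) → 6
  π[x]((U ∪ π[h,x](U))) → 6

|E| = 6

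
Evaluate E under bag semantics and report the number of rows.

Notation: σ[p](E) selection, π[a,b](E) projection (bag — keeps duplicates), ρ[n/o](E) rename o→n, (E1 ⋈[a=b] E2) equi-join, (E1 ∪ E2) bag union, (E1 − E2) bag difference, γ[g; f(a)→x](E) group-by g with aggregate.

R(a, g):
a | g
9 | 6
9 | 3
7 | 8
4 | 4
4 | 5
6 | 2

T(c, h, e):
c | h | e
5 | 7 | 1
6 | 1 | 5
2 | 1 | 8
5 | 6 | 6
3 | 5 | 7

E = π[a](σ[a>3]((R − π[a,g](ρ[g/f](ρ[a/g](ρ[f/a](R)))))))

Stepwise |·|:
  R → 6
  R → 6
  ρ[f/a](R) → 6
  ρ[a/g](ρ[f/a](R)) → 6
  ρ[g/f](ρ[a/g](ρ[f/a](R))) → 6
  π[a,g](ρ[g/f](ρ[a/g](ρ[f/a](R)))) → 6
  (R − π[a,g](ρ[g/f](ρ[a/g](ρ[f/a](R))))) → 5
  σ[a>3]((R − π[a,g](ρ[g/f](ρ[a/g](ρ[f/a](R)))))) → 5
  π[a](σ[a>3]((R − π[a,g](ρ[g/f](ρ[a/g](ρ[f/a](R))))))) → 5

|E| = 5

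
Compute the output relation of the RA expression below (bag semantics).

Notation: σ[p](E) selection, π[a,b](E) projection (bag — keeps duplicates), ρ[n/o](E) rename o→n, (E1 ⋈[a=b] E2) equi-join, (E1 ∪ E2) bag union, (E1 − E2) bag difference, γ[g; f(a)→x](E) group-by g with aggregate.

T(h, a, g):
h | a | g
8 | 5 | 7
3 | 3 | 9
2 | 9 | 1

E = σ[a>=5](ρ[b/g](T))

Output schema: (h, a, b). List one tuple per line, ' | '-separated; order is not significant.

Stepwise |·|:
  T → 3
  ρ[b/g](T) → 3
  σ[a>=5](ρ[b/g](T)) → 2

== RESULT ==
h | a | b
2 | 9 | 1
8 | 5 | 7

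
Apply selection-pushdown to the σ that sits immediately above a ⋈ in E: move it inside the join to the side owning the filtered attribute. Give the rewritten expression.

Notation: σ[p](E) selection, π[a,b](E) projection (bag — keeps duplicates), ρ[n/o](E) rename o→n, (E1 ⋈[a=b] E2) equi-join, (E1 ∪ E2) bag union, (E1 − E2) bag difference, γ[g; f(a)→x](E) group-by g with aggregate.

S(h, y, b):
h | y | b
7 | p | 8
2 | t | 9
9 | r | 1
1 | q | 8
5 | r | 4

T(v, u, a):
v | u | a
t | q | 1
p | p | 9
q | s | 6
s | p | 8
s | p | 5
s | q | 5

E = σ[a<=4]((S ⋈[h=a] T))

σ filters on a, owned by the right side.
E' = (S ⋈[h=a] σ[a<=4](T))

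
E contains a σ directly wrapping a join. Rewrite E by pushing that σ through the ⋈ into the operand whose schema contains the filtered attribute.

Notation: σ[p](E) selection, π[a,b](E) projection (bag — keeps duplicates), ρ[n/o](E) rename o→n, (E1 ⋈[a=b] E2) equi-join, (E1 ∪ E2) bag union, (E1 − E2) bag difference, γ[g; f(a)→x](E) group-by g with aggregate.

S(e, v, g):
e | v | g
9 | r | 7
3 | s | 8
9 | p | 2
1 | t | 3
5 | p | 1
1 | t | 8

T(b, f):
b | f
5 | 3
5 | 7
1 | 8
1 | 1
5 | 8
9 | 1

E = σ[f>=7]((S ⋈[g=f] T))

σ filters on f, owned by the right side.
E' = (S ⋈[g=f] σ[f>=7](T))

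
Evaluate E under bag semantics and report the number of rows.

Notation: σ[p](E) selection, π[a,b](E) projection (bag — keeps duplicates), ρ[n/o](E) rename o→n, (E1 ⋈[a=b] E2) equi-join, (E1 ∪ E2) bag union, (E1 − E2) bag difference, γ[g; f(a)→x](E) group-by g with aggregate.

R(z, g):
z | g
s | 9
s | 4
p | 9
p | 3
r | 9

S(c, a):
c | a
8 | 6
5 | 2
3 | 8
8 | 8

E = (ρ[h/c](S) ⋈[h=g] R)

Stepwise |·|:
  S → 4
  ρ[h/c](S) → 4
  R → 5
  (ρ[h/c](S) ⋈[h=g] R) → 1

|E| = 1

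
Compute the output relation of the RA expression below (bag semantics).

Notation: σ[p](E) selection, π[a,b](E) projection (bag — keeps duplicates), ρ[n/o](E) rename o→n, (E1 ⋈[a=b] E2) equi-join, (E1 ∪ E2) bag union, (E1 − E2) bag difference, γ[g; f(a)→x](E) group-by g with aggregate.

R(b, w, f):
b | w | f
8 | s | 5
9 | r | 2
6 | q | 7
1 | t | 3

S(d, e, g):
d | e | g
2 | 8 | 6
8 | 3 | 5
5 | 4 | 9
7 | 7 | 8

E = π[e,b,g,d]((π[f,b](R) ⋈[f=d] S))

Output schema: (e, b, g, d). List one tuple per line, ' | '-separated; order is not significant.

Stepwise |·|:
  R → 4
  π[f,b](R) → 4
  S → 4
  (π[f,b](R) ⋈[f=d] S) → 3
  π[e,b,g,d]((π[f,b](R) ⋈[f=d] S)) → 3

== RESULT ==
e | b | g | d
4 | 8 | 9 | 5
7 | 6 | 8 | 7
8 | 9 | 6 | 2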